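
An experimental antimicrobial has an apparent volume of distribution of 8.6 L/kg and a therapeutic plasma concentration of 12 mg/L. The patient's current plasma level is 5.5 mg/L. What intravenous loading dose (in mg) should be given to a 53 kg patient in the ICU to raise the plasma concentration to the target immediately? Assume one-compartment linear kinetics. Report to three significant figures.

2960 mg

Vd(total) = 53 kg × 8.6 L/kg = 455.8 L
Concentration deficit ΔC = 12 − 5.5 = 6.500 mg/L
LD = Vd × ΔC = 455.8 × 6.500 = 2963 mg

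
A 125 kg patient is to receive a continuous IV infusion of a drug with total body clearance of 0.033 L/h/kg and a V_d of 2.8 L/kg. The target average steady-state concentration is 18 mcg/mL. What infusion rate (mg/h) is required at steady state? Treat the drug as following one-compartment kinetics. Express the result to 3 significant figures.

CL = 0.033 L/h/kg × 125 kg = 4.125 L/h
Maintenance depends on clearance, not Vd — rate in must match rate out.
Rate = CL × Css = 4.125 × 18 = 74.25 mg/h

74.3 mg/h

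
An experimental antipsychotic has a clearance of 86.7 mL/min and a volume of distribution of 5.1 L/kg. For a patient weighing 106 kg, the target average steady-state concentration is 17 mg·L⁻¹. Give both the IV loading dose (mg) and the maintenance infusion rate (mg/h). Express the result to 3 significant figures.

(a) 9190 mg; (b) 88.4 mg/h

Vd(total) = 106 kg × 5.1 L/kg = 540.6 L
LD = Vd · C_target = 540.6 × 17 = 9190 mg
Convert clearance: 86.7 mL/min × 60 min/h ÷ 1000 mL/L = 5.202 L/h
Maintenance infusion rate = CL × Css = 5.202 × 17 = 88.43 mg/h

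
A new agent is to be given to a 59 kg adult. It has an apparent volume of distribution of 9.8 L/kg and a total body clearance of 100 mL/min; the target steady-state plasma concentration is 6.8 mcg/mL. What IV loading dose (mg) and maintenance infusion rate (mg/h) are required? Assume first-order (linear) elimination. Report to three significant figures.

Total Vd = 9.8 × 59 = 578.2 L
Loading dose = Vd × C = 578.2 × 6.8 = 3932 mg
CL = 100 mL/min = 100 × 0.06 = 6.000 L/h
Infusion rate = 6.000 L/h × 6.8 mg/L = 40.80 mg/h

(a) 3930 mg; (b) 40.8 mg/h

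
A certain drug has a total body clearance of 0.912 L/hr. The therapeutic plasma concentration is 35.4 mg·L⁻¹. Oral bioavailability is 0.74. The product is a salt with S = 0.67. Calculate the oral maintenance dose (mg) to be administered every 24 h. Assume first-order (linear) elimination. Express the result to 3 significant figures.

1560 mg

D = CL × Css × τ / F / S = 0.9120 × 35.4 × 24 / 0.74 / 0.67 = 1563 mg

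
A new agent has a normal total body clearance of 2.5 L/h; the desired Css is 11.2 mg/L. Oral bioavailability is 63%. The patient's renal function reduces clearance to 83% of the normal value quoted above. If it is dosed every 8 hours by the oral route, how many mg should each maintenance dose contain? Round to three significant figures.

295 mg

Patient clearance = 0.83 × 2.500 = 2.075 L/h
At steady state, dose per interval replaces the amount cleared in that interval: F·D/τ = CL·Css.
D = CL × Css × τ / F = 2.075 × 11.2 × 8 / 0.63 = 295.1 mg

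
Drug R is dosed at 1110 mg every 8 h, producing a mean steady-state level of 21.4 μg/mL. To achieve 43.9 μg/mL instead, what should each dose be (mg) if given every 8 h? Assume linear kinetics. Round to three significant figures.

2280 mg

With linear kinetics, Css is proportional to dose rate (D/τ) at fixed clearance.
D₂ = D₁ × (Css,target / Css,current) = 1110 × 43.9/21.4 = 2277 mg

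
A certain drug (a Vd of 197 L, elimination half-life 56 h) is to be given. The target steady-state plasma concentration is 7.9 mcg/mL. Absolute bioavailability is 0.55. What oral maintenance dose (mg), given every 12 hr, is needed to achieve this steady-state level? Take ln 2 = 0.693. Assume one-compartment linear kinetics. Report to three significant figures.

420 mg

CL = ln 2 · Vd / t½ = 0.693 × 197.0 / 56 = 2.438 L/h
D = CL × Css × τ / F = 2.438 × 7.9 × 12 / 0.55 = 420.2 mg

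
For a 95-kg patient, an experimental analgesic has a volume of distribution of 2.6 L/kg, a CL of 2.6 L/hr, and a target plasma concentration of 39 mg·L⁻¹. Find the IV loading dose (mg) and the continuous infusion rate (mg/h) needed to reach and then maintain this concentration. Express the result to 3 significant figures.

Vd = 2.6 L/kg × 95 kg = 247.0 L
Loading: fill Vd to C_target → 247.0 L × 39 mg/L = 9633 mg
Infusion rate = 2.600 L/h × 39 mg/L = 101.4 mg/h

(a) 9630 mg; (b) 101 mg/h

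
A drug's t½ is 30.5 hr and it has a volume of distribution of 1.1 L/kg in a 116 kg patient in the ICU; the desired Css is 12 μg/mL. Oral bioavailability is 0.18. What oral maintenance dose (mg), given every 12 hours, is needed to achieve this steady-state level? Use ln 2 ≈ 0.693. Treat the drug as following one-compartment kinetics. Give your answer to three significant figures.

Vd = 1.1 L/kg × 116 kg = 127.6 L
CL = 0.693 × Vd / t½ = 0.693 × 127.6 / 30.5 = 2.899 L/h
D = CL × Css × τ / F = 2.899 × 12 × 12 / 0.18 = 2319 mg

2320 mg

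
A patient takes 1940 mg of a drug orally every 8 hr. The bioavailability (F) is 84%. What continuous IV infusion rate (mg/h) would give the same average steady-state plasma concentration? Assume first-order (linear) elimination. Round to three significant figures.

204 mg/h

Equivalent systemic input: infusion rate = F·D/τ.
Rate = 0.84 × 1940 / 8 = 203.7 mg/h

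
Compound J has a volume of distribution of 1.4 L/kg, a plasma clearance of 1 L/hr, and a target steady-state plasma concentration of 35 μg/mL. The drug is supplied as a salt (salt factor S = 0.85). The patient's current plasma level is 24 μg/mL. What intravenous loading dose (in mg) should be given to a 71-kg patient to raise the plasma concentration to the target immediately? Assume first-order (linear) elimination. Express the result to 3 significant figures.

1290 mg

Vd = 1.4 L/kg × 71 kg = 99.40 L
LD is governed by Vd — clearance does not enter the loading-dose calculation.
Concentration deficit ΔC = 35 − 24 = 11.00 mg/L
LD = Vd × ΔC / S = 99.40 × 11.00 / 0.85 = 1286 mg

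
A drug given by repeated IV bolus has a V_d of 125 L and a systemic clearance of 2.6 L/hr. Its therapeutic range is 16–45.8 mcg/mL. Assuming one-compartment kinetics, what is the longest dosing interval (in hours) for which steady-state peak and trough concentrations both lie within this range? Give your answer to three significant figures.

k = CL / Vd = 2.600 / 125.0 = 0.02080 h⁻¹
Between IV bolus doses, concentration decays as C = C₀·e^(−kτ), so C_peak/C_trough = e^(kτ).
τ_max = ln(C_peak/C_trough) / k = ln(45.8/16) / 0.02080 = 1.052 / 0.02080 = 50.58 h

50.6 h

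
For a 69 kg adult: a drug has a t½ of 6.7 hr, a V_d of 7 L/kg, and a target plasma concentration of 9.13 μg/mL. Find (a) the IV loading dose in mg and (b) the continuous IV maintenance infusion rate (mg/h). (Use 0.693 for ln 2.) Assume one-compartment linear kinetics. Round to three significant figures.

(a) 4410 mg; (b) 456 mg/h

Vd = 7 L/kg × 69 kg = 483.0 L
LD = Vd × C = 483.0 × 9.13 = 4410 mg
CL = 0.693 × Vd / t½ = 0.693 × 483.0 / 6.7 = 49.96 L/h
Infusion rate = CL × Css = 49.96 × 9.13 = 456.1 mg/h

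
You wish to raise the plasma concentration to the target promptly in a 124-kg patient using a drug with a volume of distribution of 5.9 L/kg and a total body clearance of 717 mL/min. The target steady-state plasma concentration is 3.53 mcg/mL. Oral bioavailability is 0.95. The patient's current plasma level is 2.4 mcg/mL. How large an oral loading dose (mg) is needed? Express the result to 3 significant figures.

Total Vd = 5.9 × 124 = 731.6 L
Concentration deficit ΔC = 3.53 − 2.4 = 1.130 mg/L
LD = Vd × ΔC / F = 731.6 × 1.130 / 0.95 = 870.2 mg

870 mg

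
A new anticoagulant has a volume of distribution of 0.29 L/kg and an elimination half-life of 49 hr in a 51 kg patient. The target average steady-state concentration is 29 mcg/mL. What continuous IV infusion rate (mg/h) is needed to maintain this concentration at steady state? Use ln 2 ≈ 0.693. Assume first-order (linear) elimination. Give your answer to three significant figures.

6.07 mg/h

Total Vd = 0.29 × 51 = 14.79 L
CL = ln 2 · Vd / t½ = 0.693 × 14.79 / 49 = 0.2092 L/h
Infusion rate = CL × Css = 0.2092 × 29 = 6.067 mg/h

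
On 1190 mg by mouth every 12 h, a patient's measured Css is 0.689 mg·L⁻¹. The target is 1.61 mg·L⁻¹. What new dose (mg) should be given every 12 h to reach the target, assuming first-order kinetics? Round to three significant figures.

2780 mg

For first-order elimination, Css ∝ F·D/(CL·τ); F and CL are unchanged, so Css ∝ D/τ.
D₂ = D₁ × (Css,target / Css,current) = 1190 × 1.61/0.689 = 2781 mg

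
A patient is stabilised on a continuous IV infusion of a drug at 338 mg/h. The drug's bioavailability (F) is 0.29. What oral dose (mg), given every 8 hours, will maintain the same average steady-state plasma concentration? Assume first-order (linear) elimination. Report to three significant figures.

9320 mg

To maintain the same Css, the systemic dosing rate must be unchanged: F·D/τ = infusion rate.
D = rate × τ / F = 338 × 8 / 0.29 = 9324 mg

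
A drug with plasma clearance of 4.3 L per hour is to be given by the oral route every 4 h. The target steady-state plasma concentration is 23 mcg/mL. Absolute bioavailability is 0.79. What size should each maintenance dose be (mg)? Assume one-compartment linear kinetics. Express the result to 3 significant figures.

At steady state, dose per interval replaces the amount cleared in that interval: F·D/τ = CL·Css.
D = CL × Css × τ / F = 4.300 × 23 × 4 / 0.79 = 500.8 mg

501 mg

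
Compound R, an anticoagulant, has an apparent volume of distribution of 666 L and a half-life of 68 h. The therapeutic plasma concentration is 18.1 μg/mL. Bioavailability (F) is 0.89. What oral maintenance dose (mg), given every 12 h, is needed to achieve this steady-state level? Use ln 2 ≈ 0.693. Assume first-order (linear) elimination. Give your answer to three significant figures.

1660 mg

k = 0.693/68 = 0.01019 h⁻¹, so CL = k·Vd = 0.01019 × 666.0 = 6.787 L/h
D = CL × Css × τ / F = 6.787 × 18.1 × 12 / 0.89 = 1656 mg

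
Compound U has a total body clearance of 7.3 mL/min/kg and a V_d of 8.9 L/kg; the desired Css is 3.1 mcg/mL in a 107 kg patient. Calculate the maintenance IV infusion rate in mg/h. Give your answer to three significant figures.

145 mg/h

CL = 7.3 mL/min/kg × 107 kg = 781.1 mL/min = 781.1 × 60/1000 = 46.87 L/h
Infusion rate = CL · Css = 46.87 L/h × 3.1 mg/L = 145.3 mg/h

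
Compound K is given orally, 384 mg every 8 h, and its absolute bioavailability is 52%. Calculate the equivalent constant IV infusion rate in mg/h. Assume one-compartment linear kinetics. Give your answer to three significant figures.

25.0 mg/h

Equivalent systemic input: infusion rate = F·D/τ.
Rate = 0.52 × 384 / 8 = 24.96 mg/h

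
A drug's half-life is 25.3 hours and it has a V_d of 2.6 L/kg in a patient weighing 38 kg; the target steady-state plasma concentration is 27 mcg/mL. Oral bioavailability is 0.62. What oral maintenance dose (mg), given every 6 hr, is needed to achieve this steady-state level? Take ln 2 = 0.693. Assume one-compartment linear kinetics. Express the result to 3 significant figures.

Total Vd = 2.6 × 38 = 98.80 L
CL = 0.693 × Vd / t½ = 0.693 × 98.80 / 25.3 = 2.706 L/h
D = CL × Css × τ / F = 2.706 × 27 × 6 / 0.62 = 707.1 mg

707 mg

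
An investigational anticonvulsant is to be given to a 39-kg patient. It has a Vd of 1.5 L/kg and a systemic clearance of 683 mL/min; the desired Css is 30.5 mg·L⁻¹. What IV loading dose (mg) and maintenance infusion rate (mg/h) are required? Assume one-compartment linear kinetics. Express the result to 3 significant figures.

(a) 1780 mg; (b) 1250 mg/h

Vd(total) = 39 kg × 1.5 L/kg = 58.50 L
Loading: fill Vd to C_target → 58.50 L × 30.5 mg/L = 1784 mg
CL = 683 mL/min × 60/1000 = 40.98 L/h
Maintenance: replace elimination → rate = CL × Css = 40.98 × 30.5 = 1250 mg/h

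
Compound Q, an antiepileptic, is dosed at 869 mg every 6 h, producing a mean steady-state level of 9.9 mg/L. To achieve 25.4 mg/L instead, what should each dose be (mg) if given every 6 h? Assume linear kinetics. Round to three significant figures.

For first-order elimination, Css ∝ F·D/(CL·τ); F and CL are unchanged, so Css ∝ D/τ.
D₂ = D₁ × (Css,target / Css,current) = 869 × 25.4/9.9 = 2230 mg

2230 mg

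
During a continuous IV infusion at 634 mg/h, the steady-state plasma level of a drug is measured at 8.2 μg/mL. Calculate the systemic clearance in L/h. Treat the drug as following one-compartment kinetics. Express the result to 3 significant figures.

At steady state, infusion rate = CL × Css, so CL = rate / Css.
CL = 634 / 8.2 = 77.32 L/h

77.3 L/h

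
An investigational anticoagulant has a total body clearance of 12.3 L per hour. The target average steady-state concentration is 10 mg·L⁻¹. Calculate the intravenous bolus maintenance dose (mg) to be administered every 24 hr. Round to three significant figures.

D = CL × Css × τ = 12.30 × 10 × 24 = 2952 mg

2950 mg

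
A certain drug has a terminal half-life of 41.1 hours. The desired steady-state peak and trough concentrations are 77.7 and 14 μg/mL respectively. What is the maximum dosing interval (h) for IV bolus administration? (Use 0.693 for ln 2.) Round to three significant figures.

102 h

k = 0.693 / t½ = 0.693 / 41.1 = 0.01686 h⁻¹
Between IV bolus doses, concentration decays as C = C₀·e^(−kτ), so C_peak/C_trough = e^(kτ).
τ_max = ln(C_peak/C_trough) / k = ln(77.7/14) / 0.01686 = 1.714 / 0.01686 = 101.7 h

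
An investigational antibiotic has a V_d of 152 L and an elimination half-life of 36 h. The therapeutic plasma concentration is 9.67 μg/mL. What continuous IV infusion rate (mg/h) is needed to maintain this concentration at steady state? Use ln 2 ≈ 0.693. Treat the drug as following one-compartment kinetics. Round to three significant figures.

CL = ln 2 · Vd / t½ = 0.693 × 152.0 / 36 = 2.926 L/h
Infusion rate = CL × Css = 2.926 × 9.67 = 28.29 mg/h

28.3 mg/h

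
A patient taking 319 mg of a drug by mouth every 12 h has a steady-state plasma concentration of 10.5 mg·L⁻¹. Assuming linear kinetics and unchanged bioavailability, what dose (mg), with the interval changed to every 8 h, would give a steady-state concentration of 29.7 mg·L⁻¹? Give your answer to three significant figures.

For first-order elimination, Css ∝ F·D/(CL·τ); F and CL are unchanged, so Css ∝ D/τ.
D₂ = D₁ × (Css,target / Css,current) × (τ₂/τ₁) = 319 × (29.7/10.5) × (8/12) = 601.5 mg

602 mg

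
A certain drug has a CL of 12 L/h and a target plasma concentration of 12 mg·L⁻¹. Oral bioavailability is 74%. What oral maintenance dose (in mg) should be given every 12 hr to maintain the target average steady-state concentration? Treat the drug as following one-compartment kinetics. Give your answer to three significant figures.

2340 mg

At steady state, dose per interval replaces the amount cleared in that interval: F·D/τ = CL·Css.
D = CL × Css × τ / F = 12.00 × 12 × 12 / 0.74 = 2335 mg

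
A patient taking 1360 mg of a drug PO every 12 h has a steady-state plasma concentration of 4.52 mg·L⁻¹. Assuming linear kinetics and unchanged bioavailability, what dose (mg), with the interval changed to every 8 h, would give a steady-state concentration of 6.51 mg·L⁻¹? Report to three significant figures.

With linear kinetics, Css is proportional to dose rate (D/τ) at fixed clearance.
D₂ = D₁ × (Css,target / Css,current) × (τ₂/τ₁) = 1360 × (6.51/4.52) × (8/12) = 1306 mg

1310 mg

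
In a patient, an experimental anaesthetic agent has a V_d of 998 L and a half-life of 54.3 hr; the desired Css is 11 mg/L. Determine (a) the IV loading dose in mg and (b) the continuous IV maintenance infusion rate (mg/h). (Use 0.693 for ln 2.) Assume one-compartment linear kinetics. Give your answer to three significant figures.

(a) 11000 mg; (b) 140 mg/h

LD = Vd × C = 998.0 × 11 = 10980 mg
CL = 0.693 × Vd / t½ = 0.693 × 998.0 / 54.3 = 12.74 L/h
Infusion rate = CL × Css = 12.74 × 11 = 140.1 mg/h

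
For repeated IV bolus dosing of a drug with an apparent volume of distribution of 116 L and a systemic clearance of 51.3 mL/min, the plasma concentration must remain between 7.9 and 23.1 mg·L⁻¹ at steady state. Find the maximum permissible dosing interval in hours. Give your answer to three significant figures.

Convert clearance: 51.3 mL/min × 60 min/h ÷ 1000 mL/L = 3.078 L/h
k = CL / Vd = 3.078 / 116.0 = 0.02653 h⁻¹
Between IV bolus doses, concentration decays as C = C₀·e^(−kτ), so C_peak/C_trough = e^(kτ).
τ_max = ln(C_peak/C_trough) / k = ln(23.1/7.9) / 0.02653 = 1.073 / 0.02653 = 40.44 h

40.4 h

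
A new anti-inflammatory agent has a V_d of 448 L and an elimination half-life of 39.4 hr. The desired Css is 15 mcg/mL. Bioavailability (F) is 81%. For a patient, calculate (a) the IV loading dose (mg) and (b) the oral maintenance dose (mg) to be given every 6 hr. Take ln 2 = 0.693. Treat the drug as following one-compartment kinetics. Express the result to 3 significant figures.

LD = Vd × C = 448.0 × 15 = 6720 mg
CL = 0.693 × Vd / t½ = 0.693 × 448.0 / 39.4 = 7.880 L/h
D = CL × Css × τ / F = 7.880 × 15 × 6 / 0.81 = 875.6 mg

(a) 6720 mg; (b) 876 mg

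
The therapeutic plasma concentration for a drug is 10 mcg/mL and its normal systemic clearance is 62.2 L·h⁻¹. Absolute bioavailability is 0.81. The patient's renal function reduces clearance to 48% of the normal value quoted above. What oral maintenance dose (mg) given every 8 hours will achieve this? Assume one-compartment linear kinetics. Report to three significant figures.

2950 mg

Patient clearance = 0.48 × 62.20 = 29.86 L/h
D = CL × Css × τ / F = 29.86 × 10 × 8 / 0.81 = 2949 mg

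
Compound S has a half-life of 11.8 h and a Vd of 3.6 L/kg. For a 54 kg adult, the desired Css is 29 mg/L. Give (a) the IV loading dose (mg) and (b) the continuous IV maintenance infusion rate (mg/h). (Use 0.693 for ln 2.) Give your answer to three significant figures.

Total Vd = 3.6 × 54 = 194.4 L
LD = Vd × C = 194.4 × 29 = 5638 mg
CL = 0.693 × Vd / t½ = 0.693 × 194.4 / 11.8 = 11.42 L/h
Infusion rate = CL × Css = 11.42 × 29 = 331.2 mg/h

(a) 5640 mg; (b) 331 mg/h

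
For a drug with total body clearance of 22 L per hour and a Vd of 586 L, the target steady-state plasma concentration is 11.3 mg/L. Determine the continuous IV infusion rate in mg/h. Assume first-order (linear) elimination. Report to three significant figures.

Rate = CL × Css = 22.00 × 11.3 = 248.6 mg/h

249 mg/h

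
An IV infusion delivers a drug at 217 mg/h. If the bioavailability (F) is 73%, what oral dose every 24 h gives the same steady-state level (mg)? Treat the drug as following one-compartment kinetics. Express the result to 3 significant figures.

7130 mg

To maintain the same Css, the systemic dosing rate must be unchanged: F·D/τ = infusion rate.
D = rate × τ / F = 217 × 24 / 0.73 = 7134 mg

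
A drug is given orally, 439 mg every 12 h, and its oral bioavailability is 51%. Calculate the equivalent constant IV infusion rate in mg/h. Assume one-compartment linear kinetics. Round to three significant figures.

Equivalent systemic input: infusion rate = F·D/τ.
Rate = 0.51 × 439 / 12 = 18.66 mg/h

18.7 mg/h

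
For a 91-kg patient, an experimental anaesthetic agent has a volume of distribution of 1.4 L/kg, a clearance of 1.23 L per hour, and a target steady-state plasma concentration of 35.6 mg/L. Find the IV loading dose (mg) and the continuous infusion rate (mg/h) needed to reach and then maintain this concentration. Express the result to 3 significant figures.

(a) 4540 mg; (b) 43.8 mg/h

Total Vd = 1.4 × 91 = 127.4 L
Loading: fill Vd to C_target → 127.4 L × 35.6 mg/L = 4535 mg
Infusion rate = 1.230 L/h × 35.6 mg/L = 43.79 mg/h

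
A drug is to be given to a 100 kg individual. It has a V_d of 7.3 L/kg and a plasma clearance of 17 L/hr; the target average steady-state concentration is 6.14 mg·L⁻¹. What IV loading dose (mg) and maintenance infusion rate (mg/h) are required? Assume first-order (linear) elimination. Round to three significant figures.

(a) 4480 mg; (b) 104 mg/h

Vd(total) = 100 kg × 7.3 L/kg = 730.0 L
Loading dose = Vd × C = 730.0 × 6.14 = 4482 mg
Infusion rate = 17.00 L/h × 6.14 mg/L = 104.4 mg/h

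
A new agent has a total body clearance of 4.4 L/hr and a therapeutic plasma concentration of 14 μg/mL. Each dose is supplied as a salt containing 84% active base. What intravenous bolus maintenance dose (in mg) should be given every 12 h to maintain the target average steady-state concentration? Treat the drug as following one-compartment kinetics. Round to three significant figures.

At steady state, dose per interval replaces the amount cleared in that interval: S·D/τ = CL·Css.
D = CL × Css × τ / S = 4.400 × 14 × 12 / 0.84 = 880.0 mg

880 mg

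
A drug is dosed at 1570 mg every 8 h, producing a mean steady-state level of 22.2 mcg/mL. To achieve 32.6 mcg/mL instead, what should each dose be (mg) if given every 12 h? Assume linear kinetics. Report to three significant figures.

For first-order elimination, Css ∝ F·D/(CL·τ); F and CL are unchanged, so Css ∝ D/τ.
D₂ = D₁ × (Css,target / Css,current) × (τ₂/τ₁) = 1570 × (32.6/22.2) × (12/8) = 3458 mg

3460 mg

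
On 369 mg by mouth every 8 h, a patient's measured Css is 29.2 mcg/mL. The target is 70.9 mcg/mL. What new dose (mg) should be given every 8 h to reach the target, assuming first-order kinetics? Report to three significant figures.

896 mg

For first-order elimination, Css ∝ F·D/(CL·τ); F and CL are unchanged, so Css ∝ D/τ.
D₂ = D₁ × (Css,target / Css,current) = 369 × 70.9/29.2 = 896.0 mg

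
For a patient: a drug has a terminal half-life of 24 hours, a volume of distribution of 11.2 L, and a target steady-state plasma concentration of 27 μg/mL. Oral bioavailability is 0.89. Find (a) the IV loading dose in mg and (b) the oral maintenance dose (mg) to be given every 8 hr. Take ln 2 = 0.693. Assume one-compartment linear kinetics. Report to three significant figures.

(a) 302 mg; (b) 78.5 mg

LD = Vd × C = 11.20 × 27 = 302.4 mg
CL = 0.693 × Vd / t½ = 0.693 × 11.20 / 24 = 0.3234 L/h
D = CL × Css × τ / F = 0.3234 × 27 × 8 / 0.89 = 78.49 mg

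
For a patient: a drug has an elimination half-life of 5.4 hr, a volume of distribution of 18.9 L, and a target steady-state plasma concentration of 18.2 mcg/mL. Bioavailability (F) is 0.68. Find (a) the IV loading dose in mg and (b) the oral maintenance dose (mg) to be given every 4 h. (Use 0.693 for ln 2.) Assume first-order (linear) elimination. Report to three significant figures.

(a) 344 mg; (b) 260 mg

LD = Vd × C = 18.90 × 18.2 = 344.0 mg
CL = 0.693 × Vd / t½ = 0.693 × 18.90 / 5.4 = 2.426 L/h
D = CL × Css × τ / F = 2.426 × 18.2 × 4 / 0.68 = 259.7 mg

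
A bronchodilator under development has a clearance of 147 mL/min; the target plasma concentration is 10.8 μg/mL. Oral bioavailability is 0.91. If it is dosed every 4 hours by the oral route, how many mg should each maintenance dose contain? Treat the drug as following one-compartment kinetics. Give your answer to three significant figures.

419 mg

CL = 147 mL/min = 147 × 0.06 = 8.820 L/h
D = CL × Css × τ / F = 8.820 × 10.8 × 4 / 0.91 = 418.7 mg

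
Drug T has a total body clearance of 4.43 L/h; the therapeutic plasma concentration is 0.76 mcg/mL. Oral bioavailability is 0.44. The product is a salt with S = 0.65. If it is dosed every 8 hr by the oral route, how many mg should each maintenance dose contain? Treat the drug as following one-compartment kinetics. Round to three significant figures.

At steady state, dose per interval replaces the amount cleared in that interval: F·S·D/τ = CL·Css.
D = CL × Css × τ / F / S = 4.430 × 0.76 × 8 / 0.44 / 0.65 = 94.18 mg

94.2 mg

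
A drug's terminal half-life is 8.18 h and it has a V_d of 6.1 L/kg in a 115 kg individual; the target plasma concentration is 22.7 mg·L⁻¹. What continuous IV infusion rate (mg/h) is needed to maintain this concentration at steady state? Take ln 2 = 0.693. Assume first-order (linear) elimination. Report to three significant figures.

Total Vd = 6.1 × 115 = 701.5 L
k = 0.693/8.18 = 0.08472 h⁻¹, so CL = k·Vd = 0.08472 × 701.5 = 59.43 L/h
Infusion rate = CL × Css = 59.43 × 22.7 = 1349 mg/h

1350 mg/h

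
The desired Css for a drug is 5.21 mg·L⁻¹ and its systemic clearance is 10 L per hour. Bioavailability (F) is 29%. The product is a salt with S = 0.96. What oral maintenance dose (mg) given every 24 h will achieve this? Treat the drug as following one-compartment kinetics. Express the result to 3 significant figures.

At steady state, dose per interval replaces the amount cleared in that interval: F·S·D/τ = CL·Css.
D = CL × Css × τ / F / S = 10.00 × 5.21 × 24 / 0.29 / 0.96 = 4491 mg

4490 mg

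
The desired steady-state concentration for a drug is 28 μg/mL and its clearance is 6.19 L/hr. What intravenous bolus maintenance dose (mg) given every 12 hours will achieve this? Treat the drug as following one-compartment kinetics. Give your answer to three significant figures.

D = CL × Css × τ = 6.190 × 28 × 12 = 2080 mg

2080 mg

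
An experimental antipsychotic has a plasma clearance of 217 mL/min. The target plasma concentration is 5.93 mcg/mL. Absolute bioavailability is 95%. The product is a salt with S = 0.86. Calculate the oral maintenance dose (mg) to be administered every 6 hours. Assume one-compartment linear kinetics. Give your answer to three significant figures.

CL = 217 mL/min × 60/1000 = 13.02 L/h
D = CL × Css × τ / F / S = 13.02 × 5.93 × 6 / 0.95 / 0.86 = 567.0 mg

567 mg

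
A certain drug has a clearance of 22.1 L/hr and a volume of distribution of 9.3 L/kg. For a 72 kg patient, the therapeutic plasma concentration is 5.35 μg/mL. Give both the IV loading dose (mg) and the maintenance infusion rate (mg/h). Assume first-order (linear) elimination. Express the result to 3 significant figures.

Vd = 9.3 L/kg × 72 kg = 669.6 L
Loading: fill Vd to C_target → 669.6 L × 5.35 mg/L = 3582 mg
Maintenance infusion rate = CL × Css = 22.10 × 5.35 = 118.2 mg/h

(a) 3580 mg; (b) 118 mg/h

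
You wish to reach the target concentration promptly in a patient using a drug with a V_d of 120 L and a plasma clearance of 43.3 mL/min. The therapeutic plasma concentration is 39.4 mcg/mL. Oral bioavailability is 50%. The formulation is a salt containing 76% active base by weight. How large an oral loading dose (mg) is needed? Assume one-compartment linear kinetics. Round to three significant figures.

LD is governed by Vd — clearance does not enter the loading-dose calculation.
LD = Vd × C / F / S = 120.0 × 39.40 / 0.5 / 0.76 = 12440 mg

12400 mg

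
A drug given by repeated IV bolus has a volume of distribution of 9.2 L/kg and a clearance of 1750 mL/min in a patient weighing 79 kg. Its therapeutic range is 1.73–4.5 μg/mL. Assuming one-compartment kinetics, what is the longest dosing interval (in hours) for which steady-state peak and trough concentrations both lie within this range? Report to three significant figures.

6.62 h

Vd = 9.2 L/kg × 79 kg = 726.8 L
Convert clearance: 1750 mL/min × 60 min/h ÷ 1000 mL/L = 105.0 L/h
k = CL / Vd = 105.0 / 726.8 = 0.1445 h⁻¹
Between IV bolus doses, concentration decays as C = C₀·e^(−kτ), so C_peak/C_trough = e^(kτ).
τ_max = ln(C_peak/C_trough) / k = ln(4.5/1.73) / 0.1445 = 0.9560 / 0.1445 = 6.616 h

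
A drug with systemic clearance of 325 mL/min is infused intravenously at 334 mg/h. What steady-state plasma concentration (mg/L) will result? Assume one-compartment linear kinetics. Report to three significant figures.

CL = 325 mL/min × 60/1000 = 19.50 L/h
Css = rate / CL = 334 / 19.50 = 17.13 mg/L

17.1 mg/L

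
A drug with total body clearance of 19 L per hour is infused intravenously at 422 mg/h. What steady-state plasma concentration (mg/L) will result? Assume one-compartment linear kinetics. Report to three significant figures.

Css = rate / CL = 422 / 19.00 = 22.21 mg/L

22.2 mg/L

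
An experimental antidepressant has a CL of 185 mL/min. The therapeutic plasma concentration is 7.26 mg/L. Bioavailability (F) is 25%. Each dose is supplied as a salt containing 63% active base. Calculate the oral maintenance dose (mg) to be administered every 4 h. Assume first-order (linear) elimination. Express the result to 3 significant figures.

Convert clearance: 185 mL/min × 60 min/h ÷ 1000 mL/L = 11.10 L/h
D = CL × Css × τ / F / S = 11.10 × 7.26 × 4 / 0.25 / 0.63 = 2047 mg

2050 mg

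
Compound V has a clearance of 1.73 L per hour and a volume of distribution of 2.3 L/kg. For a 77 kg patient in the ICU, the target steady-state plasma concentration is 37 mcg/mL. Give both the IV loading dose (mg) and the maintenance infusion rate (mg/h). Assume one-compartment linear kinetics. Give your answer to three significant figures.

(a) 6550 mg; (b) 64.0 mg/h

Vd = 2.3 L/kg × 77 kg = 177.1 L
Loading dose = Vd × C = 177.1 × 37 = 6553 mg
Infusion rate = 1.730 L/h × 37 mg/L = 64.01 mg/h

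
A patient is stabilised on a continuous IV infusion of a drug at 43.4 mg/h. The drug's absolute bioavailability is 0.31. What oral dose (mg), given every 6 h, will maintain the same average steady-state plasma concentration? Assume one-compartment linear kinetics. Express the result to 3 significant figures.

840 mg

To maintain the same Css, the systemic dosing rate must be unchanged: F·D/τ = infusion rate.
D = rate × τ / F = 43.4 × 6 / 0.31 = 840.0 mg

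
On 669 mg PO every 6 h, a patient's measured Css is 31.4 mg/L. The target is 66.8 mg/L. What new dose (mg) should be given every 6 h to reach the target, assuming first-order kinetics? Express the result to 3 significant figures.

1420 mg

With linear kinetics, Css is proportional to dose rate (D/τ) at fixed clearance.
D₂ = D₁ × (Css,target / Css,current) = 669 × 66.8/31.4 = 1423 mg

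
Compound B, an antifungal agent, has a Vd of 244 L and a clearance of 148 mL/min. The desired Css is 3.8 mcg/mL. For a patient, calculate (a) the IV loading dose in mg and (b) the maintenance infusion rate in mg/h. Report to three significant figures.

(a) 927 mg; (b) 33.7 mg/h

LD = Vd · C_target = 244.0 × 3.8 = 927.2 mg
CL = 148 mL/min = 148 × 0.06 = 8.880 L/h
Maintenance infusion rate = CL × Css = 8.880 × 3.8 = 33.74 mg/h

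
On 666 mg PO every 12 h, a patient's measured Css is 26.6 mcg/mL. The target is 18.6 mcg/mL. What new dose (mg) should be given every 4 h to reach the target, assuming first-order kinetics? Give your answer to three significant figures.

For first-order elimination, Css ∝ F·D/(CL·τ); F and CL are unchanged, so Css ∝ D/τ.
D₂ = D₁ × (Css,target / Css,current) × (τ₂/τ₁) = 666 × (18.6/26.6) × (4/12) = 155.2 mg

155 mg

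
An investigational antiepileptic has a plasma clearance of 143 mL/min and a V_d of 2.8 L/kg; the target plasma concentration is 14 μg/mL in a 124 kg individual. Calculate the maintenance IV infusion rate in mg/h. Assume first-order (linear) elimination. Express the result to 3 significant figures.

Convert clearance: 143 mL/min × 60 min/h ÷ 1000 mL/L = 8.580 L/h
At steady state, infusion rate equals elimination rate: rate in = CL × Css.
Rate = CL × Css = 8.580 × 14 = 120.1 mg/h

120 mg/h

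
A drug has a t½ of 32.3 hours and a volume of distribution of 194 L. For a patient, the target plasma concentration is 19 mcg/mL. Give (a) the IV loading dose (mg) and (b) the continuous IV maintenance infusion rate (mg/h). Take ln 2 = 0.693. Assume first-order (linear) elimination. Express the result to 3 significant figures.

LD = Vd × C = 194.0 × 19 = 3686 mg
CL = 0.693 × Vd / t½ = 0.693 × 194.0 / 32.3 = 4.162 L/h
Infusion rate = CL × Css = 4.162 × 19 = 79.08 mg/h

(a) 3690 mg; (b) 79.1 mg/h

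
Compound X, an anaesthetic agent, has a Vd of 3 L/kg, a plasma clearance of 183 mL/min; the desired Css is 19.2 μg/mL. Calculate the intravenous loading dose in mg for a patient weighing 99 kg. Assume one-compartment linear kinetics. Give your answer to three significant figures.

5700 mg

Vd(total) = 99 kg × 3 L/kg = 297.0 L
LD is governed by Vd — clearance does not enter the loading-dose calculation.
LD = Vd × C = 297.0 × 19.20 = 5702 mg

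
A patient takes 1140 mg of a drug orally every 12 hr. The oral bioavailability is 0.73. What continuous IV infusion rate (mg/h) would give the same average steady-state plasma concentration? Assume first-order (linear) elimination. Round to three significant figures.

69.4 mg/h

Equivalent systemic input: infusion rate = F·D/τ.
Rate = 0.73 × 1140 / 12 = 69.35 mg/h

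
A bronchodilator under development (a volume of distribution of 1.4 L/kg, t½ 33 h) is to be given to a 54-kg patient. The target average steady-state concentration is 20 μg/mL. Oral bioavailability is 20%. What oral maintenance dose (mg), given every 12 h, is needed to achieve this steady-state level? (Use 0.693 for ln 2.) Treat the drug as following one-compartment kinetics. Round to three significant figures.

1910 mg

Vd = 1.4 L/kg × 54 kg = 75.60 L
CL = ln 2 · Vd / t½ = 0.693 × 75.60 / 33 = 1.588 L/h
D = CL × Css × τ / F = 1.588 × 20 × 12 / 0.2 = 1906 mg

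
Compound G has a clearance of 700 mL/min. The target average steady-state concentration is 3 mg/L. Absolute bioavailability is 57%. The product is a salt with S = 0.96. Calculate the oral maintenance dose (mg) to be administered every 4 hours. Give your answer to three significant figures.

921 mg

CL = 700 mL/min = 700 × 0.06 = 42.00 L/h
D = CL × Css × τ / F / S = 42.00 × 3 × 4 / 0.57 / 0.96 = 921.1 mg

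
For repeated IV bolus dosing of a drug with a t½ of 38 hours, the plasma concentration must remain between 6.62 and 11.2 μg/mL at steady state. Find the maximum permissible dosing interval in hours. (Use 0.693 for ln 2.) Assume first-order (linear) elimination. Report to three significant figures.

28.8 h

k = 0.693 / t½ = 0.693 / 38 = 0.01824 h⁻¹
Between IV bolus doses, concentration decays as C = C₀·e^(−kτ), so C_peak/C_trough = e^(kτ).
τ_max = ln(C_peak/C_trough) / k = ln(11.2/6.62) / 0.01824 = 0.5258 / 0.01824 = 28.83 h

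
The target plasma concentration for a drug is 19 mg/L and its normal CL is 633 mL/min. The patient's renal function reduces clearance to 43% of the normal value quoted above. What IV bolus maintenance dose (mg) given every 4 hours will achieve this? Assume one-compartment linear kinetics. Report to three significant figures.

1240 mg

Convert clearance: 633 mL/min × 60 min/h ÷ 1000 mL/L = 37.98 L/h
Patient clearance = 0.43 × 37.98 = 16.33 L/h
D = CL × Css × τ = 16.33 × 19 × 4 = 1241 mg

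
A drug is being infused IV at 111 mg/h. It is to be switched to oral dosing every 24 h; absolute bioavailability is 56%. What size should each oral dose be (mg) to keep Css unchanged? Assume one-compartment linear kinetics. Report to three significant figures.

4760 mg

To maintain the same Css, the systemic dosing rate must be unchanged: F·D/τ = infusion rate.
D = rate × τ / F = 111 × 24 / 0.56 = 4757 mg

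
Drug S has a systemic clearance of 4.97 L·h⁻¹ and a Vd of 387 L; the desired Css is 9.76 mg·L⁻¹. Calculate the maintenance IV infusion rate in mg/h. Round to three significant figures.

At steady state, infusion rate equals elimination rate: rate in = CL × Css.
Infusion rate = CL · Css = 4.970 L/h × 9.76 mg/L = 48.51 mg/h

48.5 mg/h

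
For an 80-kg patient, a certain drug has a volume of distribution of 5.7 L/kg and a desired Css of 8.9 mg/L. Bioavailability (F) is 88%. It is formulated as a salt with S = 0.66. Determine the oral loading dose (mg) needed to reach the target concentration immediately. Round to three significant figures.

Total Vd = 5.7 × 80 = 456.0 L
LD = Vd × C / F / S = 456.0 × 8.900 / 0.88 / 0.66 = 6988 mg

6990 mg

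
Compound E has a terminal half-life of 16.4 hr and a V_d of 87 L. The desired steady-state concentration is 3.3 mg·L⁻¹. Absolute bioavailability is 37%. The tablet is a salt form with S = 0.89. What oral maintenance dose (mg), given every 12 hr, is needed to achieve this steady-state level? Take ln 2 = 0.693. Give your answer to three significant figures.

442 mg

CL = 0.693 × Vd / t½ = 0.693 × 87.00 / 16.4 = 3.676 L/h
D = CL × Css × τ / F / S = 3.676 × 3.3 × 12 / 0.37 / 0.89 = 442.1 mg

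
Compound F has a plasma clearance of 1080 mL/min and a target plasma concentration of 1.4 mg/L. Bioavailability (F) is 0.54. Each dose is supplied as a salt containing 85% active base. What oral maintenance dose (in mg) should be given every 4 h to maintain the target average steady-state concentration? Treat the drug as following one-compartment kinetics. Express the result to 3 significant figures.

CL = 1080 mL/min × 60/1000 = 64.80 L/h
At steady state, dose per interval replaces the amount cleared in that interval: F·S·D/τ = CL·Css.
D = CL × Css × τ / F / S = 64.80 × 1.4 × 4 / 0.54 / 0.85 = 790.6 mg

791 mg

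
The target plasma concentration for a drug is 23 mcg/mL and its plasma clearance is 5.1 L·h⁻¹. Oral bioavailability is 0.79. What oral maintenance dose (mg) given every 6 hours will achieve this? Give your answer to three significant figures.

891 mg

D = CL × Css × τ / F = 5.100 × 23 × 6 / 0.79 = 890.9 mg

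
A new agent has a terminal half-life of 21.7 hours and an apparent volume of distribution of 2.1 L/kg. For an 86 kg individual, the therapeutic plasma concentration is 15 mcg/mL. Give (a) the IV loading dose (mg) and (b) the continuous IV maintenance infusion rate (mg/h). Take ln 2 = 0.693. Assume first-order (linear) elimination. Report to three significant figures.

(a) 2710 mg; (b) 86.5 mg/h

Vd(total) = 86 kg × 2.1 L/kg = 180.6 L
LD = Vd × C = 180.6 × 15 = 2709 mg
CL = 0.693 × Vd / t½ = 0.693 × 180.6 / 21.7 = 5.768 L/h
Infusion rate = CL × Css = 5.768 × 15 = 86.52 mg/h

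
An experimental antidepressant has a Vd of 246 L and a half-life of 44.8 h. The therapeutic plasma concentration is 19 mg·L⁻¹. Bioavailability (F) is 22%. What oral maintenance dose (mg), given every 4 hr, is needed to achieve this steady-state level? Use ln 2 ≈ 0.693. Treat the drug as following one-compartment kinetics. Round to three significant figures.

CL = ln 2 · Vd / t½ = 0.693 × 246.0 / 44.8 = 3.805 L/h
D = CL × Css × τ / F = 3.805 × 19 × 4 / 0.22 = 1314 mg

1310 mg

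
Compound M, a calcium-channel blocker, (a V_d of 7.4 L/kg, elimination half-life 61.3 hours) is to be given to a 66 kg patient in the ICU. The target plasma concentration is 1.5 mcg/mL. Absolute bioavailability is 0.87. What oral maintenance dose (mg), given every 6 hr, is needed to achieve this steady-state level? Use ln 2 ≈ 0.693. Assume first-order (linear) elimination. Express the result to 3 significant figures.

57.1 mg

Vd = 7.4 L/kg × 66 kg = 488.4 L
CL = ln 2 · Vd / t½ = 0.693 × 488.4 / 61.3 = 5.521 L/h
D = CL × Css × τ / F = 5.521 × 1.5 × 6 / 0.87 = 57.11 mg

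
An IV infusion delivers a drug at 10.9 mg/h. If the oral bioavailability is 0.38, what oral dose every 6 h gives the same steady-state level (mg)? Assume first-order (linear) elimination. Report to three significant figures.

172 mg

To maintain the same Css, the systemic dosing rate must be unchanged: F·D/τ = infusion rate.
D = rate × τ / F = 10.9 × 6 / 0.38 = 172.1 mg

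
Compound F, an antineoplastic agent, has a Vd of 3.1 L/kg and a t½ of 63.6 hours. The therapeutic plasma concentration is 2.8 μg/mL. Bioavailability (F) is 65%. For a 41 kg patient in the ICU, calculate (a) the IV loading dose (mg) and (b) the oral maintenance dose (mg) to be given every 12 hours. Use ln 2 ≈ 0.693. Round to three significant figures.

Vd(total) = 41 kg × 3.1 L/kg = 127.1 L
LD = Vd × C = 127.1 × 2.8 = 355.9 mg
CL = 0.693 × Vd / t½ = 0.693 × 127.1 / 63.6 = 1.385 L/h
D = CL × Css × τ / F = 1.385 × 2.8 × 12 / 0.65 = 71.59 mg

(a) 356 mg; (b) 71.6 mg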